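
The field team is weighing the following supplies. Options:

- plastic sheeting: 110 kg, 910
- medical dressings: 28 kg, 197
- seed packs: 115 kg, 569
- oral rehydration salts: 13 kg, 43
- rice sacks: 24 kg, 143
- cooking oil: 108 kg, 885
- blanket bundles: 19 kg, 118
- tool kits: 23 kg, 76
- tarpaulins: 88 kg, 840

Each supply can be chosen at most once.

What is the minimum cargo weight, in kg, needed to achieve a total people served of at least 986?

Need the lightest bundle worth ≥ 986.
medical dressings + tarpaulins reaches 1037 using 116 kg.
Any bundle with less than 116 kg falls short of 986.

116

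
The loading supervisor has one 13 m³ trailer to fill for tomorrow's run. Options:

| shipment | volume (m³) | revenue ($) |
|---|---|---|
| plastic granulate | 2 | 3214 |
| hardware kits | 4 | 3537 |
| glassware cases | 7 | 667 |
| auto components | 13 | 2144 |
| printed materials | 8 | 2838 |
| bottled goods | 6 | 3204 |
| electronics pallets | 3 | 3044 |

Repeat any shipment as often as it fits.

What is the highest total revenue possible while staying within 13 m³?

19284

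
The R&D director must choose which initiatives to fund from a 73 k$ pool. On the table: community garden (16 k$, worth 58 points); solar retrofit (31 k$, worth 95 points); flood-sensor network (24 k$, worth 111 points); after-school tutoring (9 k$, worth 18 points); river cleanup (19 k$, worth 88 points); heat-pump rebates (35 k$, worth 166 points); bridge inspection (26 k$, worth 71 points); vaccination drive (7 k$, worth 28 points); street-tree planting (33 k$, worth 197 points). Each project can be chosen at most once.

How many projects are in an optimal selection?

The maximum projected impact within 73 k$ is 366.
For example community garden + flood-sensor network + street-tree planting achieves it, using 73 k$.
Any selection reaching 366 contains exactly 3 projects.

3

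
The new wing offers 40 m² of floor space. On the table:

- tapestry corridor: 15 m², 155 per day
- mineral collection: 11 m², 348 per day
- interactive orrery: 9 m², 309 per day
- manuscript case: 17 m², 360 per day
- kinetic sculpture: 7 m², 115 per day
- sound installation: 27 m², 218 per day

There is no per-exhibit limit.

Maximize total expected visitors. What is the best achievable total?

1314

A density-first pass picks 4×interactive orrery — 1236 at 36 m².
Replace 2×interactive orrery with 2×mineral collection: the trade gains 78 net, giving 1314 at 40 m².
That's the maximum — no swap from here does better than 1314.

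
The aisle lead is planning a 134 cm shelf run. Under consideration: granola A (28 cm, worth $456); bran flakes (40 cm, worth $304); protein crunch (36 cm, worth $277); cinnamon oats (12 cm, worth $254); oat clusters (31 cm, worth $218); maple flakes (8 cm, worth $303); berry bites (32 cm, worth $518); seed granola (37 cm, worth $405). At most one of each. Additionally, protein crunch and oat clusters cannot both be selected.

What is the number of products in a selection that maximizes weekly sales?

5

Optimal total is 1936.
For example granola A + cinnamon oats + maple flakes + berry bites + seed granola achieves it, using 117 cm.
Any selection reaching 1936 contains exactly 5 products.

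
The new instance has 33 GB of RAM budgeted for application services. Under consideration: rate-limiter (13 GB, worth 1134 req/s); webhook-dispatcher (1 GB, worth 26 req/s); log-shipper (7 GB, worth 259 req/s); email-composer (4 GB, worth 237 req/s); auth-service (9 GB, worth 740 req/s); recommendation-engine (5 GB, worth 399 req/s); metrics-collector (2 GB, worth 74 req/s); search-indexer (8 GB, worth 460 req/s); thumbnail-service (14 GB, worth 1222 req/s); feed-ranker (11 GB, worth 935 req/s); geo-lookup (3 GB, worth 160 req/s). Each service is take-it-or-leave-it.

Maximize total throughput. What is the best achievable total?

2809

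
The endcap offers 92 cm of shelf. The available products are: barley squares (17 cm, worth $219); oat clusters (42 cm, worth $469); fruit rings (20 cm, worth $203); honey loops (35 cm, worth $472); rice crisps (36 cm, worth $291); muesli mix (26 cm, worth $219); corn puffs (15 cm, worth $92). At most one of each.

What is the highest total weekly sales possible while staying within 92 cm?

By weekly sales per cm: honey loops 13.49, barley squares 12.88, oat clusters 11.17 lead.
The ratio heuristic lands on barley squares + fruit rings + honey loops + corn puffs (986) but leaves 5 cm idle.
Replace barley squares and fruit rings with oat clusters: the trade gains 47 net, giving 1033 at 92 cm.
Runner-up barley squares + fruit rings + honey loops + corn puffs tops out at 986.

1033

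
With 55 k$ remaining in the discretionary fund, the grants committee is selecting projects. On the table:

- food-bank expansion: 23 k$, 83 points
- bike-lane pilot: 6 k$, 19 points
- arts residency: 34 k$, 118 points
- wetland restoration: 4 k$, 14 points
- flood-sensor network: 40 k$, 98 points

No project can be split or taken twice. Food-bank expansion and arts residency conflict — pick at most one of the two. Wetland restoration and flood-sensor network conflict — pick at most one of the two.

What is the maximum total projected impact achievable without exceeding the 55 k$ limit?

151

Taking the top-ratio projects first gives food-bank expansion + bike-lane pilot + wetland restoration for 116 (33 k$).
The 23 k$ tied up in food-bank expansion is better spent on arts residency — total rises to 151 (44 k$).
Runner-up bike-lane pilot + arts residency tops out at 137.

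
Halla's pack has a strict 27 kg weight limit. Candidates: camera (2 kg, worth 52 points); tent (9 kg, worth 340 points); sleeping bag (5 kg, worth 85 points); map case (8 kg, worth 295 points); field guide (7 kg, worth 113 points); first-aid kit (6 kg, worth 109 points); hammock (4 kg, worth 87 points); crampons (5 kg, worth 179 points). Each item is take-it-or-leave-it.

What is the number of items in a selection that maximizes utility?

4

Optimal total is 901.
One optimal bundle: tent + map case + hammock + crampons (26 kg).
Every optimal selection uses 4 items.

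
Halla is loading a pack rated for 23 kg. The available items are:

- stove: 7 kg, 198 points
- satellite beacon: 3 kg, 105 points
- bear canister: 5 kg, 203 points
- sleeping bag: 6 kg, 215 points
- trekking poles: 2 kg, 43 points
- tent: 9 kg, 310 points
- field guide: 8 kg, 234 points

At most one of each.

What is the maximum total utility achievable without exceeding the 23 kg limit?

Density check — bear canister 40.60, sleeping bag 35.83, satellite beacon 35.00, tent 34.44 are the best per kg.
The ratio ordering already packs tightly: satellite beacon + bear canister + sleeping bag + tent, 23 kg, 833.

833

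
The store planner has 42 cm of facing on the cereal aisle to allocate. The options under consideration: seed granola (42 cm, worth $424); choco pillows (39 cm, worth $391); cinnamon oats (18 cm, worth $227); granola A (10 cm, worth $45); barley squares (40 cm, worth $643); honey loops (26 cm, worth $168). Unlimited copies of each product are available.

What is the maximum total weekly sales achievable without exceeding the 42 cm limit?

Barley squares uses 40 of the 42 cm and totals 643.

643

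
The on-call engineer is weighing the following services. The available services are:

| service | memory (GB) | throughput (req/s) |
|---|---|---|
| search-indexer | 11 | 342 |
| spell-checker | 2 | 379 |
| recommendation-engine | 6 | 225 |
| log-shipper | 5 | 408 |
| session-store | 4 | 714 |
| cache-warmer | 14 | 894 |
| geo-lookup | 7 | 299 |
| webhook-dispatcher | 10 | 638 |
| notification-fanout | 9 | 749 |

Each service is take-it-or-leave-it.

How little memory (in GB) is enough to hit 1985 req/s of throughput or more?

20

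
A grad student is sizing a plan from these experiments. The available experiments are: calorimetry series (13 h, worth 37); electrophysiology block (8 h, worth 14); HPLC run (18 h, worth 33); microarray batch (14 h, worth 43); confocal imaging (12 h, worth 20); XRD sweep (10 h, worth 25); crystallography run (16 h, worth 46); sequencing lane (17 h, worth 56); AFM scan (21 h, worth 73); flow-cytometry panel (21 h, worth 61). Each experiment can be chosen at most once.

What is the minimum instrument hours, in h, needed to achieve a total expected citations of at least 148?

48

Need the lightest bundle worth ≥ 148.
Taking calorimetry series + microarray batch + AFM scan gives 153 (≥ 148) for 48 h.
Below 48 h the best achievable stays under 148.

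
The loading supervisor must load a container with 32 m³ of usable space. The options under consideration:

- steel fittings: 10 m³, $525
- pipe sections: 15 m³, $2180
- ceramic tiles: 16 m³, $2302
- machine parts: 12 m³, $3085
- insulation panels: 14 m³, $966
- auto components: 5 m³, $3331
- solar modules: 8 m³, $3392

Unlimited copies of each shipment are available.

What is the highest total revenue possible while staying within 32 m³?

19986

By revenue per m³: auto components 666.20, solar modules 424.00, machine parts 257.08 lead.
Taking 6×auto components: 30 m³ used, 19986 in revenue.
Every other selection either busts 32 m³ or fails to beat 19986.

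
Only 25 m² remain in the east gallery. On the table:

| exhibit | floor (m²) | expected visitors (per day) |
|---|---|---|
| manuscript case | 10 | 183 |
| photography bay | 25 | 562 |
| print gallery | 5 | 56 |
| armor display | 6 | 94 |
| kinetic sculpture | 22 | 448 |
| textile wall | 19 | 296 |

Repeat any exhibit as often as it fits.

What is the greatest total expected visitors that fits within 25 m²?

Best packing: photography bay — 25 m², 562 total.
No other feasible combination exceeds 562.

562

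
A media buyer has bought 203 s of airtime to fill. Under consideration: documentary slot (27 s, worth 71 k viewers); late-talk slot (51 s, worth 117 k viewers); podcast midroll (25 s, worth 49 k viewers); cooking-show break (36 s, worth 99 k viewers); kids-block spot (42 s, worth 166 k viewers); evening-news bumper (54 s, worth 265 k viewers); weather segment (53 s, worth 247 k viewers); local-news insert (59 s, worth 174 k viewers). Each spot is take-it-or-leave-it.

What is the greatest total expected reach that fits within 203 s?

798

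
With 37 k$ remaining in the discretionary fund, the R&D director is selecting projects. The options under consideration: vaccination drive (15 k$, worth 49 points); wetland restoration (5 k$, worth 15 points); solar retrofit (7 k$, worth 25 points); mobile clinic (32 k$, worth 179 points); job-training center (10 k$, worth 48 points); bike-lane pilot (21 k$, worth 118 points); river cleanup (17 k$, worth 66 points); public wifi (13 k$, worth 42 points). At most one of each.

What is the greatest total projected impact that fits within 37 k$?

The ratio heuristic lands on wetland restoration + job-training center + bike-lane pilot (181) but leaves 1 k$ idle.
The 31 k$ tied up in job-training center and bike-lane pilot is better spent on mobile clinic — total rises to 194 (37 k$).

194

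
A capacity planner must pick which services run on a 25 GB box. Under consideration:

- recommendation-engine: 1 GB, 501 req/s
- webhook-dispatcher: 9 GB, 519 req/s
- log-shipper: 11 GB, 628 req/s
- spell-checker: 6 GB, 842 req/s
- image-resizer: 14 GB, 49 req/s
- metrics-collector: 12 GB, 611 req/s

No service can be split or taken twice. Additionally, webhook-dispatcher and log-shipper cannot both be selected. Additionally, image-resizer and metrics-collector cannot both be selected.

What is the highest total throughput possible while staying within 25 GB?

A density-first pass picks recommendation-engine + webhook-dispatcher + spell-checker — 1862 at 16 GB.
Replace webhook-dispatcher with log-shipper: the trade gains 109 net, giving 1971 at 18 GB.
The closest alternative, recommendation-engine + spell-checker + metrics-collector, reaches only 1954.

1971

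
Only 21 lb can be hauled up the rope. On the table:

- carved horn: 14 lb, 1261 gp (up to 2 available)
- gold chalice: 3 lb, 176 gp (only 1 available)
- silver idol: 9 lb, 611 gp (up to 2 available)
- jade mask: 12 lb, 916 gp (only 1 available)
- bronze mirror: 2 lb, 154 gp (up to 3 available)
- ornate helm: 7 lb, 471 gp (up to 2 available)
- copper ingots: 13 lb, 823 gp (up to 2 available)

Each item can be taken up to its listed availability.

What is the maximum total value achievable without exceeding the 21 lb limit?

1745

By value per lb: carved horn 90.07, bronze mirror 77.00, jade mask 76.33 lead.
Filling by ratio: carved horn + 3×bronze mirror for 1723, with 1 lb left unused.
Replace bronze mirror with gold chalice: the trade gains 22 net, giving 1745 at 21 lb.
That's the maximum — no swap from here does better than 1745.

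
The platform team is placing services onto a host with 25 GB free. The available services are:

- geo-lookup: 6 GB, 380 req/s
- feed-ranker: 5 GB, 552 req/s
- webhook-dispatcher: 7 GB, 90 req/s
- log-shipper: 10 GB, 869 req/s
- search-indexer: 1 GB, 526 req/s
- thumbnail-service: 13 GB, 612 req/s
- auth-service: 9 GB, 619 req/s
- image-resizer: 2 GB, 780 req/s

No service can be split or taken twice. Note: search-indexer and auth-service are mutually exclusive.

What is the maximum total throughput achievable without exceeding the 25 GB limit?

Taking geo-lookup + feed-ranker + log-shipper + search-indexer + image-resizer: 24 GB used, 3107 in throughput.
Nothing else feasible within 25 GB beats 3107.

3107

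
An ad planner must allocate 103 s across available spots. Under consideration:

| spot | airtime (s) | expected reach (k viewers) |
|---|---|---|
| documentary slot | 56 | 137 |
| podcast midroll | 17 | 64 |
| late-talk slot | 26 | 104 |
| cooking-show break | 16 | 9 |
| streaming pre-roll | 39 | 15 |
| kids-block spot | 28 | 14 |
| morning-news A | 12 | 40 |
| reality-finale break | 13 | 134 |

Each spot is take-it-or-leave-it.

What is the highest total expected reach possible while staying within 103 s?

By expected reach per s: reality-finale break 10.31, late-talk slot 4.00, podcast midroll 3.76, morning-news A 3.33 lead.
Filling by ratio: podcast midroll + late-talk slot + cooking-show break + morning-news A + reality-finale break for 351, with 19 s left unused.
The 45 s tied up in podcast midroll and cooking-show break and morning-news A is better spent on documentary slot — total rises to 375 (95 s).
Documentary slot + podcast midroll + morning-news A + reality-finale break (98 s) also reaches 375 — a tie, but nothing goes higher.

375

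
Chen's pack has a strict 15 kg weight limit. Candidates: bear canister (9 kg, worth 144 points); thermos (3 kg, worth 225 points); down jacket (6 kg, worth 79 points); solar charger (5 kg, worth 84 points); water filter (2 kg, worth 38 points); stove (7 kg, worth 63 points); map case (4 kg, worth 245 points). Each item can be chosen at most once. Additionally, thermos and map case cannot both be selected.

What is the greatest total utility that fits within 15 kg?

Ranking by ratio (utility/kg): thermos 75.00, map case 61.25, water filter 19.00, solar charger 16.80.
Bear canister + water filter + map case uses 15 of the 15 kg and totals 427.
The closest alternative, down jacket + solar charger + map case, reaches only 408.

427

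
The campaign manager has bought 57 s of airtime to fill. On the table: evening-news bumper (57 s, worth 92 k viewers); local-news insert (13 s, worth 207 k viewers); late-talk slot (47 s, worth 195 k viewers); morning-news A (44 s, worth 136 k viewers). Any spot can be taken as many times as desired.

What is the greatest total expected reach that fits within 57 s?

Ranking by ratio (expected reach/s): local-news insert 15.92, late-talk slot 4.15, morning-news A 3.09.
Taking 4×local-news insert: 52 s used, 828 in expected reach.

828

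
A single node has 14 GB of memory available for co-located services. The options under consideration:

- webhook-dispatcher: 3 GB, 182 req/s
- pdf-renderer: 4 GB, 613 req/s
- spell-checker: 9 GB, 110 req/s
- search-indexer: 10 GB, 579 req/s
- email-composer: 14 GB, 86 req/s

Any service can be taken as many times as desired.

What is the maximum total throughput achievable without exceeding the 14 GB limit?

The ratio ordering already packs tightly: 3×pdf-renderer, 12 GB, 1839.
The spare 2 GB is too small for any remaining service, and no exchange beats 1839.

1839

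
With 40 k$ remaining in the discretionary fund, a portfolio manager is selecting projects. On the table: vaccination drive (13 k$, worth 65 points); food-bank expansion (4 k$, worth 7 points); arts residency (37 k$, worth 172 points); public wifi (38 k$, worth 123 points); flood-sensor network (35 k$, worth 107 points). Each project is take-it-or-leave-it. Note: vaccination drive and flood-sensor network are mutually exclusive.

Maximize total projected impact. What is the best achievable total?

172

The ratio heuristic lands on vaccination drive + food-bank expansion (72) but leaves 23 k$ idle.
The 17 k$ tied up in vaccination drive and food-bank expansion is better spent on arts residency — total rises to 172 (37 k$).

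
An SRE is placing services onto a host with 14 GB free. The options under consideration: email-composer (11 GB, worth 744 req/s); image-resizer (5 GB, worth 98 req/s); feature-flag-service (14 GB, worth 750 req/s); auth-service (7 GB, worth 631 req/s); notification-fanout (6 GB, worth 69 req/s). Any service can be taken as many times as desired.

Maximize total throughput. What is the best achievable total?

2×auth-service uses 14 of the 14 GB and totals 1262.
No other feasible combination exceeds 1262.

1262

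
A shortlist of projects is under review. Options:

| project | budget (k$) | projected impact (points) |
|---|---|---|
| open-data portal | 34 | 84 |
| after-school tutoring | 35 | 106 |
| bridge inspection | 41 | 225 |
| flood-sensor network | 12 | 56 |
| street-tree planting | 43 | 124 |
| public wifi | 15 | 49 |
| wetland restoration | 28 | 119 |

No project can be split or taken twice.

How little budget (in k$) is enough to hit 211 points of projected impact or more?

41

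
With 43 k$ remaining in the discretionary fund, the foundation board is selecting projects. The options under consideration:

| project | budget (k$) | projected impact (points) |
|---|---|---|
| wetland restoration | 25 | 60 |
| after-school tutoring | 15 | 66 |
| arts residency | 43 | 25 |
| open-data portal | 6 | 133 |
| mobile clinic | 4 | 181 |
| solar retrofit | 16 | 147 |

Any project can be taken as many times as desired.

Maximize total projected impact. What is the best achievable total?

1810

Best packing: 10×mobile clinic — 40 k$, 1810 total.
That's the maximum — no swap from here does better than 1810.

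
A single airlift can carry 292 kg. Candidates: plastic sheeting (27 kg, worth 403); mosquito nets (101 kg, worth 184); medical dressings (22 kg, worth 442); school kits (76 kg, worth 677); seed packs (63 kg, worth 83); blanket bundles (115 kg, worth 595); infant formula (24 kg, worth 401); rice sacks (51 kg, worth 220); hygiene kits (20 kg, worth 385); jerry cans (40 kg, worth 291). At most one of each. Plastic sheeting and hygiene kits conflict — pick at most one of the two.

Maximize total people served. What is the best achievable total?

2518

By people served per kg: medical dressings 20.09, hygiene kits 19.25, infant formula 16.71, plastic sheeting 14.93 lead.
Plastic sheeting + medical dressings + school kits + blanket bundles + infant formula uses 264 of the 292 kg and totals 2518.
No other feasible combination exceeds 2518.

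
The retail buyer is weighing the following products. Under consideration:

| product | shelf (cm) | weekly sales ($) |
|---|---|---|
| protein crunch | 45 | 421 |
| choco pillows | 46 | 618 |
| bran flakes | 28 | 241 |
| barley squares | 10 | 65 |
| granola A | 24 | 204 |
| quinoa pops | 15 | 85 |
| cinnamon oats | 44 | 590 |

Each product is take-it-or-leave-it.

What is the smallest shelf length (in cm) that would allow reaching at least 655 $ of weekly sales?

Minimise cm subject to total weekly sales ≥ 655.
barley squares + cinnamon oats reaches 655 using 54 cm.
Any bundle with less than 54 cm falls short of 655.

54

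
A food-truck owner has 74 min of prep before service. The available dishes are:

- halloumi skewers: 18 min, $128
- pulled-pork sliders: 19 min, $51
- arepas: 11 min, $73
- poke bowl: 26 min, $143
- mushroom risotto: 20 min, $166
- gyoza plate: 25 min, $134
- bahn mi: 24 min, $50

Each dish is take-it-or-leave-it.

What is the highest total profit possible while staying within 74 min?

By profit per min: mushroom risotto 8.30, halloumi skewers 7.11, arepas 6.64, poke bowl 5.50 lead.
Taking halloumi skewers + arepas + mushroom risotto + gyoza plate: 74 min used, 501 in profit.

501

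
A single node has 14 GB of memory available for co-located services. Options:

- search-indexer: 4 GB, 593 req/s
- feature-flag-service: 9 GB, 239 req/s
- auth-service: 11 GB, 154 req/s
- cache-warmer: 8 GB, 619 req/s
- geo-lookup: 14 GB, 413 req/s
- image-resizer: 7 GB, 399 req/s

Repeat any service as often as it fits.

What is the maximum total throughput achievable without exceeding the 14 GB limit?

1779

Density check — search-indexer 148.25, cache-warmer 77.38, image-resizer 57.00 are the best per GB.
Taking 3×search-indexer: 12 GB used, 1779 in throughput.
The spare 2 GB is too small for any remaining service, and no exchange beats 1779.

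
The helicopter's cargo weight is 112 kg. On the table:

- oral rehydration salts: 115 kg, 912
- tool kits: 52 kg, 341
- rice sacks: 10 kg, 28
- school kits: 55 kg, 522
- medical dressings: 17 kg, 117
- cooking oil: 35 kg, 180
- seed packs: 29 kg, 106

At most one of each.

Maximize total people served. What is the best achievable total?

863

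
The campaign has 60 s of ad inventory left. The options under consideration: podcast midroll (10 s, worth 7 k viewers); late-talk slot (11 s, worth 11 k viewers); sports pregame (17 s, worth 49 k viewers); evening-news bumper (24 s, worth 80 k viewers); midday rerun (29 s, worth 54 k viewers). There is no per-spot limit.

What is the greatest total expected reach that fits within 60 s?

178

Taking the top-ratio spots first gives late-talk slot + 2×evening-news bumper for 171 (59 s).
Replace late-talk slot and evening-news bumper with 2×sports pregame: the trade gains 7 net, giving 178 at 58 s.
The spare 2 s is too small for any remaining spot, and no exchange beats 178.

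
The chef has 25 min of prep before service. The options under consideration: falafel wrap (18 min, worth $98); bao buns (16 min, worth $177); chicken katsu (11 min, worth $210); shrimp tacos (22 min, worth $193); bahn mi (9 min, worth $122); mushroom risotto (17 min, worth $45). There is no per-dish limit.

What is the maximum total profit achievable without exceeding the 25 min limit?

420

Taking 2×chicken katsu: 22 min used, 420 in profit.
That's the maximum — no swap from here does better than 420.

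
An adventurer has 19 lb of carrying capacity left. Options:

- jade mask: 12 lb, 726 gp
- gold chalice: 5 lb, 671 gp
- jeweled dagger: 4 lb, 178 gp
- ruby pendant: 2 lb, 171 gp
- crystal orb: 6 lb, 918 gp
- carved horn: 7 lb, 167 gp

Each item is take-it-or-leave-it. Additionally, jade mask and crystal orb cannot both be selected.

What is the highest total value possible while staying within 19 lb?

1938

The ratio ordering already packs tightly: gold chalice + jeweled dagger + ruby pendant + crystal orb, 17 lb, 1938.
Runner-up gold chalice + jeweled dagger + crystal orb tops out at 1767.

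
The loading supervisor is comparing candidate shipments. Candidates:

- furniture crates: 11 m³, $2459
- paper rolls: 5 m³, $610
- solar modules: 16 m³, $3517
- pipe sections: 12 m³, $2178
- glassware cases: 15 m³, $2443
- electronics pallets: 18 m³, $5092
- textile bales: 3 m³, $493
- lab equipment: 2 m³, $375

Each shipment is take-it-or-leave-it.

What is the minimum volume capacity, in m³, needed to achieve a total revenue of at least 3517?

16

Look for the lowest-volume combination reaching 3517.
Taking solar modules gives 3517 (≥ 3517) for 16 m³.
Below 16 m³ the best achievable stays under 3517.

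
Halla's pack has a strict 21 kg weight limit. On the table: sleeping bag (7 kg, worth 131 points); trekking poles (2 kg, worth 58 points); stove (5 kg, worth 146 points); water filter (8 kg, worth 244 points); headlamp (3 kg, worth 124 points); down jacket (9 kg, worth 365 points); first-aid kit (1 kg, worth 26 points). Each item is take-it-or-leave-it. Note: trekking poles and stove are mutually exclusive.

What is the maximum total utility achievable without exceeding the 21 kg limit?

759

Ranking by ratio (utility/kg): headlamp 41.33, down jacket 40.56, water filter 30.50.
Taking water filter + headlamp + down jacket + first-aid kit: 21 kg used, 759 in utility.
An exhaustive check of the 128 subsets confirms 759.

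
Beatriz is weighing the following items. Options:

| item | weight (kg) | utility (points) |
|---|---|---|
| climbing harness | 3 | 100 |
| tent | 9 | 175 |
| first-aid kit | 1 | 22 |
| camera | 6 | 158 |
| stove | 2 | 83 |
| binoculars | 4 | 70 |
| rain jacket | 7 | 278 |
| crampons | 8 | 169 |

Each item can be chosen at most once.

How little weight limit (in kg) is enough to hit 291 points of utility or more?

Need the lightest bundle worth ≥ 291.
first-aid kit + rain jacket reaches 300 using 8 kg.
Below 8 kg the best achievable stays under 291.

8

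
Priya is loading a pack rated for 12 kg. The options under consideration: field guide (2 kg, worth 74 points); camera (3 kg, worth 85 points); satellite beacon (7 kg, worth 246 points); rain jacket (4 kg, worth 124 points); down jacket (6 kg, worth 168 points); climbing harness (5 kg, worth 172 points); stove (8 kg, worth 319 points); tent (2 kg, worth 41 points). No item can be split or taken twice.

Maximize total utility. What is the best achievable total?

A density-first pass picks field guide + stove + tent — 434 at 12 kg.
The 4 kg tied up in field guide and tent is better spent on rain jacket — total rises to 443 (12 kg).

443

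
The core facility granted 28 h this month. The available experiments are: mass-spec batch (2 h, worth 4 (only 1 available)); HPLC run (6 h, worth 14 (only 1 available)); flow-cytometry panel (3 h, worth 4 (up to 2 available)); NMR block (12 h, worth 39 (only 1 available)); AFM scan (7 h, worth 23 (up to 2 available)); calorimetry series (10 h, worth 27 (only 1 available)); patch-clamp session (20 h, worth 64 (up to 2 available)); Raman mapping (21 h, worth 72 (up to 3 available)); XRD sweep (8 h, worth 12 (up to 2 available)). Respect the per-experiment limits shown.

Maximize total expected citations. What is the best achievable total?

Ranking by ratio (expected citations/h): Raman mapping 3.43, AFM scan 3.29, NMR block 3.25, patch-clamp session 3.20.
Taking AFM scan + Raman mapping: 28 h used, 95 in expected citations.

95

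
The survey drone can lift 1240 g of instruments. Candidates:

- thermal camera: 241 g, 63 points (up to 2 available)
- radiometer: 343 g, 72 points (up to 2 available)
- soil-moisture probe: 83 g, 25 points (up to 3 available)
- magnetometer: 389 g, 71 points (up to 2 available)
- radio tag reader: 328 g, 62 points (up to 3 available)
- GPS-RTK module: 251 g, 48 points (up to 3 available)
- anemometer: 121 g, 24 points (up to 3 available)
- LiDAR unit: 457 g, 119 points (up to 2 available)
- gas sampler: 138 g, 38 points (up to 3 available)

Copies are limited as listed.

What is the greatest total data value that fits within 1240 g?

333

A density-first pass picks 2×thermal camera + 3×soil-moisture probe + 3×gas sampler — 315 at 1145 g.
Replace thermal camera and gas sampler with LiDAR unit: the trade gains 18 net, giving 333 at 1223 g.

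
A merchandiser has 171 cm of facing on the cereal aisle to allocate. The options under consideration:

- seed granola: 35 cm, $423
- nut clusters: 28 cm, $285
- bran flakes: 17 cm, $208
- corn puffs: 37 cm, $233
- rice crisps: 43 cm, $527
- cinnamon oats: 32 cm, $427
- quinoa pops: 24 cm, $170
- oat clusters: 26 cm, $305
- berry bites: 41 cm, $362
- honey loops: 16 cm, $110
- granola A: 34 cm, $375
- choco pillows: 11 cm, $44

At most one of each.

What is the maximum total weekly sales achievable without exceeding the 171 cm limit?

Filling by ratio: seed granola + bran flakes + rice crisps + cinnamon oats + oat clusters + honey loops for 2000, with 2 cm left unused.
The 33 cm tied up in bran flakes and honey loops is better spent on granola A — total rises to 2057 (170 cm).

2057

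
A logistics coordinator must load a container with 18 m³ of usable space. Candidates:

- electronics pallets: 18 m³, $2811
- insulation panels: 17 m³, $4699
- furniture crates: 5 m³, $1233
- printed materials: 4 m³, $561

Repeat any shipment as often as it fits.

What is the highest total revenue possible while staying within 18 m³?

Taking insulation panels: 17 m³ used, 4699 in revenue.

4699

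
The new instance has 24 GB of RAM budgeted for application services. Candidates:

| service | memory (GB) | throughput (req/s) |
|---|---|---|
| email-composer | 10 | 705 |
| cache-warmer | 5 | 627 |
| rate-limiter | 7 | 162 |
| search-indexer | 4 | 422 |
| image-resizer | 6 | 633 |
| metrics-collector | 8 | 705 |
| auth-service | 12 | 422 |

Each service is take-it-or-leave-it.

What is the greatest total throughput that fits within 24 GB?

Ranking by ratio (throughput/GB): cache-warmer 125.40, search-indexer 105.50, image-resizer 105.50.
Cache-warmer + search-indexer + image-resizer + metrics-collector uses 23 of the 24 GB and totals 2387.
No other feasible combination exceeds 2387.

2387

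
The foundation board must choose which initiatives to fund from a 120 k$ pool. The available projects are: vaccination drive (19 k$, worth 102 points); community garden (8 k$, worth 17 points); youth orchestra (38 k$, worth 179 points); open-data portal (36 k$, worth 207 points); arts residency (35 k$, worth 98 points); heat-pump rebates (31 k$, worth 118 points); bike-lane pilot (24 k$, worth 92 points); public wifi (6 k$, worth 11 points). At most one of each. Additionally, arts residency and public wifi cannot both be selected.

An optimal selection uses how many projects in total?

4

Optimal total is 580.
One optimal bundle: vaccination drive + youth orchestra + open-data portal + bike-lane pilot (117 k$).
Any selection reaching 580 contains exactly 4 projects.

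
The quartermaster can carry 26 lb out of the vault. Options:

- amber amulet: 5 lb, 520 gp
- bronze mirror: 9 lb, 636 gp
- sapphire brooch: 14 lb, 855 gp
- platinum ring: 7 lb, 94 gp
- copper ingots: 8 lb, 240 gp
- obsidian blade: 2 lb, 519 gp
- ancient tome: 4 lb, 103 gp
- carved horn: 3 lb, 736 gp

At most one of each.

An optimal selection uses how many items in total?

4

The maximum value within 26 lb is 2630.
amber amulet + sapphire brooch + obsidian blade + carved horn hits 2630 at 24 lb.
Every optimal selection uses 4 items.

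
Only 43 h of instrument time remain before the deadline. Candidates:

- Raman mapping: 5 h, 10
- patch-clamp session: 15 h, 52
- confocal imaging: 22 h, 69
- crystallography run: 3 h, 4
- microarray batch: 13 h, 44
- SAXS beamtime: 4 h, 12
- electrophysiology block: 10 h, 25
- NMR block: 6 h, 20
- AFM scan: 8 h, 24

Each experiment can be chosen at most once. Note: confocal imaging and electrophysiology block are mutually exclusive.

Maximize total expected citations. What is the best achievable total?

141

By expected citations per h: patch-clamp session 3.47, microarray batch 3.38, NMR block 3.33, confocal imaging 3.14 lead.
A density-first pass picks Raman mapping + patch-clamp session + microarray batch + SAXS beamtime + NMR block — 138 at 43 h.
The 22 h tied up in Raman mapping and microarray batch and SAXS beamtime is better spent on confocal imaging — total rises to 141 (43 h).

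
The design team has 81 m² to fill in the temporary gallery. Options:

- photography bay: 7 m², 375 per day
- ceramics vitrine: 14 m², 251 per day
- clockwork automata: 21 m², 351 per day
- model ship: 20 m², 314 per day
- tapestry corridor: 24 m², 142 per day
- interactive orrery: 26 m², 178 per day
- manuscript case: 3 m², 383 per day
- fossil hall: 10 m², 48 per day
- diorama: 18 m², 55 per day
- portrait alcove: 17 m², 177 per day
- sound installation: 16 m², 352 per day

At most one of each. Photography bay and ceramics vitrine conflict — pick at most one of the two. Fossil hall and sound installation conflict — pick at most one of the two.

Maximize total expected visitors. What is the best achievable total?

1775

Density check — manuscript case 127.67, photography bay 53.57, sound installation 22.00 are the best per m².
Best packing: photography bay + clockwork automata + model ship + manuscript case + sound installation — 67 m², 1775 total.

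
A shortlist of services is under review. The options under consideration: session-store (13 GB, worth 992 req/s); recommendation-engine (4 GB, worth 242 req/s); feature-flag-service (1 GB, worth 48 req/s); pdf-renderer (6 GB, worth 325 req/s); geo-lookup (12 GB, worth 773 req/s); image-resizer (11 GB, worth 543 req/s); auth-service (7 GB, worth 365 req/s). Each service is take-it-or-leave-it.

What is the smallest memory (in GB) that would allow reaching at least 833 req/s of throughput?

13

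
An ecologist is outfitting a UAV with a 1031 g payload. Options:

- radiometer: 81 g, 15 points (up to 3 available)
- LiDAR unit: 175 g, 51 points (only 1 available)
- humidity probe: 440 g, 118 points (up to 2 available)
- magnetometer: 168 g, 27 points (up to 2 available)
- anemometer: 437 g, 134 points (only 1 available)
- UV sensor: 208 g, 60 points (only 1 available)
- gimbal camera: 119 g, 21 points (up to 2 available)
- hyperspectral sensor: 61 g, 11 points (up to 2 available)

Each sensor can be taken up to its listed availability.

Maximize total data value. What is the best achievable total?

Taking the top-ratio sensors first gives 2×radiometer + LiDAR unit + anemometer + UV sensor for 275 (982 g).
Replace radiometer with 2×hyperspectral sensor: the trade gains 7 net, giving 282 at 1023 g.

282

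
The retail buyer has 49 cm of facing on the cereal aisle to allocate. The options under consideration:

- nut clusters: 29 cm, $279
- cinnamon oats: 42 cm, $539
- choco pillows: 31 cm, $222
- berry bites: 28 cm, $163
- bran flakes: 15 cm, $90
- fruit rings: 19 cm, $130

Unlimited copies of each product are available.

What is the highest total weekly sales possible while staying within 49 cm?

The ratio ordering already packs tightly: cinnamon oats, 42 cm, 539.

539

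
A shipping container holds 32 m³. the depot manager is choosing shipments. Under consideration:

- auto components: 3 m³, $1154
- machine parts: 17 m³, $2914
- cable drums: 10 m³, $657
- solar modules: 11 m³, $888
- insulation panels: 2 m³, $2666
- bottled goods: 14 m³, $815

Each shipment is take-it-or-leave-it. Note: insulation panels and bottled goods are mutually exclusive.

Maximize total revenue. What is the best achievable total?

The ratio ordering already packs tightly: auto components + machine parts + cable drums + insulation panels, 32 m³, 7391.
Next best is auto components + machine parts + insulation panels at 6734 (22 m³) — short by 657.

7391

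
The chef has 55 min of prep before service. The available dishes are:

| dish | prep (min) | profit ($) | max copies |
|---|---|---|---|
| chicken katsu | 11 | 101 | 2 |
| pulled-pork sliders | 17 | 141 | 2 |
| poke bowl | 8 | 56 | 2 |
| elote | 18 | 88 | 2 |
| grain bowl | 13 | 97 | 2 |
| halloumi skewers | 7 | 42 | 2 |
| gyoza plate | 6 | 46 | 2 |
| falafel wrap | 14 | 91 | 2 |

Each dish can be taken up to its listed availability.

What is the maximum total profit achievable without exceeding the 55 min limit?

By profit per min: chicken katsu 9.18, pulled-pork sliders 8.29, gyoza plate 7.67 lead.
Taking the top-ratio dishes first gives 2×chicken katsu + pulled-pork sliders + 2×gyoza plate for 435 (51 min).
The 12 min tied up in 2×gyoza plate is better spent on 2×poke bowl — total rises to 455 (55 min).
Every other selection either busts 55 min or exceeds an availability limit or fails to beat 455.

455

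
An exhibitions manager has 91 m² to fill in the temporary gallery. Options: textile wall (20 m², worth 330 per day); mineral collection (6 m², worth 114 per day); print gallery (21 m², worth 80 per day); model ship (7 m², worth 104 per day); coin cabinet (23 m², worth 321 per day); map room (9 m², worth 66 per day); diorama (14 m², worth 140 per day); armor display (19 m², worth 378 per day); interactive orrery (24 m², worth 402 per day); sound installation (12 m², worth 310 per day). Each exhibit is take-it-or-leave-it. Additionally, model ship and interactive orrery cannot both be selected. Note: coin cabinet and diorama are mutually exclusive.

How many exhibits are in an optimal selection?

The maximum expected visitors within 91 m² is 1600.
One optimal bundle: textile wall + mineral collection + map room + armor display + interactive orrery + sound installation (90 m²).
Any selection reaching 1600 contains exactly 6 exhibits.

6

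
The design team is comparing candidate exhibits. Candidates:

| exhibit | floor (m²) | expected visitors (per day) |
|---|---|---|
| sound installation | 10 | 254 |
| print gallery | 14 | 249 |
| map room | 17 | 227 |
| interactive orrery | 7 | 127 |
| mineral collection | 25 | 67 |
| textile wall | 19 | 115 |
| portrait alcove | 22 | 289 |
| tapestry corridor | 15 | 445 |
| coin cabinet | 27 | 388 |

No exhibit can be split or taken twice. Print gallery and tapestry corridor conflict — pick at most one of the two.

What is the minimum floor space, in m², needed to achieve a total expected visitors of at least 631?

Look for the lowest-floor combination reaching 631.
Taking sound installation + tapestry corridor gives 699 (≥ 631) for 25 m².
Below 25 m² the best achievable stays under 631.

25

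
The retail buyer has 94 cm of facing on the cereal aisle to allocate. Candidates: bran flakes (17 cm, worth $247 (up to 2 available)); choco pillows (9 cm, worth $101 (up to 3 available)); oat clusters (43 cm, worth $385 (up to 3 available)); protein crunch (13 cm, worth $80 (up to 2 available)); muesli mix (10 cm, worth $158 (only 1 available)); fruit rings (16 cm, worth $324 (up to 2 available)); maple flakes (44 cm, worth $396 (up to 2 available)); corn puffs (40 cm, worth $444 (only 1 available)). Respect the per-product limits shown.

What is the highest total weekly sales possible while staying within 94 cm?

1502

By weekly sales per cm: fruit rings 20.25, muesli mix 15.80, bran flakes 14.53 lead.
Best packing: 2×bran flakes + 2×choco pillows + muesli mix + 2×fruit rings — 94 cm, 1502 total.
Nothing else within 94 cm beats 1502.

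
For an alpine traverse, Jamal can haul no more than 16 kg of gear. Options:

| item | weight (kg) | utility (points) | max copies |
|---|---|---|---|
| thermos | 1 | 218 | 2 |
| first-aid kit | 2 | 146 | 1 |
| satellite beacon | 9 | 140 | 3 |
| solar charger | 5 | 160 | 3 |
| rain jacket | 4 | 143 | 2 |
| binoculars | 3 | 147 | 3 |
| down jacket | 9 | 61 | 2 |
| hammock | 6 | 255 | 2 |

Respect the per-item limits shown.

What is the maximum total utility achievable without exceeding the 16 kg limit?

1131

Density check — thermos 218.00, first-aid kit 73.00, binoculars 49.00 are the best per kg.
Greedy by ratio would take 2×thermos + first-aid kit + 3×binoculars: 13 kg used, total 1023.
The 3 kg tied up in binoculars is better spent on hammock — total rises to 1131 (16 kg).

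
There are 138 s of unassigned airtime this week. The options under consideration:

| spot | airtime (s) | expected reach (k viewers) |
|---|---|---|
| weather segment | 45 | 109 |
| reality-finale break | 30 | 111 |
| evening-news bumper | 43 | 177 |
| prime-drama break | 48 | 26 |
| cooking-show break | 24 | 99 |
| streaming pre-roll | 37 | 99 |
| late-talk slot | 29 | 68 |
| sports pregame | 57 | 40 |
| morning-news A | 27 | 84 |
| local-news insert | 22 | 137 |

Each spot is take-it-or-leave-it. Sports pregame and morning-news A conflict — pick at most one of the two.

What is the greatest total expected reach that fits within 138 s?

Reality-finale break + evening-news bumper + cooking-show break + local-news insert uses 119 of the 138 s and totals 524.
Nothing else feasible within 138 s beats 524.

524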